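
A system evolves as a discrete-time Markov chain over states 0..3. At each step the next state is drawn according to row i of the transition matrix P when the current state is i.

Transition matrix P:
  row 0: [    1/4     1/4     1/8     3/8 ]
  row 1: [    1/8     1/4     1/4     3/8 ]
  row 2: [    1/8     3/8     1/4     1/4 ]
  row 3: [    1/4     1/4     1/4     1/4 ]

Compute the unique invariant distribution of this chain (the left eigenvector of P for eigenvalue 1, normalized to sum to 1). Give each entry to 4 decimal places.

Balance equations π_j = Σ_i π_i·P[i][j]:
  π_0 = 1/4·π_0 + 1/8·π_1 + 1/8·π_2 + 1/4·π_3
  π_1 = 1/4·π_0 + 1/4·π_1 + 3/8·π_2 + 1/4·π_3
  π_2 = 1/8·π_0 + 1/4·π_1 + 1/4·π_2 + 1/4·π_3
  normalize: π_0 + π_1 + π_2 + π_3 = 1
Solving the linear system gives exactly π = [94/503, 140/503, 114/503, 155/503].

π = [0.1869, 0.2783, 0.2266, 0.3082]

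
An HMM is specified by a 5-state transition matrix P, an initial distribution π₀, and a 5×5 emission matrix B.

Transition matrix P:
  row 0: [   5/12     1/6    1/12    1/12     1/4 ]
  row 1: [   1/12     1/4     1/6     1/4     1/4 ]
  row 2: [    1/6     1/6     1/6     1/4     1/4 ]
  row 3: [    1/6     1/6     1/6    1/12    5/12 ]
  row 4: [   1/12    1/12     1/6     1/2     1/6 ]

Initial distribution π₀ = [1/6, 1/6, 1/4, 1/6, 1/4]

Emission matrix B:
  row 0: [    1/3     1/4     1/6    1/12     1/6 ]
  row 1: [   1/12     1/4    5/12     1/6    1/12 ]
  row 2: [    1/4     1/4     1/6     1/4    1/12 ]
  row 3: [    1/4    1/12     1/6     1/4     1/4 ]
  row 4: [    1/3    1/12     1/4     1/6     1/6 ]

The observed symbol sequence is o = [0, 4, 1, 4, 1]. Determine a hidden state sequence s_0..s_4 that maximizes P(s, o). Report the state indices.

t=0: δ = [5.556e-02, 1.389e-02, 6.250e-02, 4.167e-02, 8.333e-02]  (obs o_0=0)
t=1: δ = [3.858e-03, 8.681e-04, 1.157e-03, 1.042e-02, 2.894e-03]  ψ = [0, 2, 4, 4, 3]  (obs o_1=4)
t=2: δ = [4.340e-04, 4.340e-04, 4.340e-04, 1.206e-04, 3.617e-04]  ψ = [3, 3, 3, 4, 3]  (obs o_2=1)
t=3: δ = [3.014e-05, 9.042e-06, 6.028e-06, 4.521e-05, 1.808e-05]  ψ = [0, 1, 1, 4, 0]  (obs o_3=4)
t=4: δ = [3.140e-06, 1.884e-06, 1.884e-06, 7.535e-07, 1.570e-06]  ψ = [0, 3, 3, 4, 3]  (obs o_4=1)
backtrack: best end state = 0; path = [4, 3, 0, 0, 0]

path = [4, 3, 0, 0, 0]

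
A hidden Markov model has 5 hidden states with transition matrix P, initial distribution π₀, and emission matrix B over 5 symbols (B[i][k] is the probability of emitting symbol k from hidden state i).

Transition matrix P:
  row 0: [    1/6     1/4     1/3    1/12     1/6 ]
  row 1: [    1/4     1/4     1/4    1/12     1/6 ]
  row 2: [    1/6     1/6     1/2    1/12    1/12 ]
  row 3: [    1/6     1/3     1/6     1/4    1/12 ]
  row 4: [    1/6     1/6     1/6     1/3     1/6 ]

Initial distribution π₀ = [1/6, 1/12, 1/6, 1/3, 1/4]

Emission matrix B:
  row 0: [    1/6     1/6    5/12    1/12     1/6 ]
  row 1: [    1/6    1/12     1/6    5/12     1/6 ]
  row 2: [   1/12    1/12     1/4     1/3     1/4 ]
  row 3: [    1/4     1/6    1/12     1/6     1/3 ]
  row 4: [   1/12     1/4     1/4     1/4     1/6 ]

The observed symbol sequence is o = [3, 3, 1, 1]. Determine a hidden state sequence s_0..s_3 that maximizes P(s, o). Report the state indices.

path = [3, 1, 4, 3]

t=0: δ = [1.389e-02, 3.472e-02, 5.556e-02, 5.556e-02, 6.250e-02]  (obs o_0=3)
t=1: δ = [8.681e-04, 7.716e-03, 9.259e-03, 3.472e-03, 2.604e-03]  ψ = [4, 3, 2, 4, 4]  (obs o_1=3)
t=2: δ = [3.215e-04, 1.608e-04, 3.858e-04, 1.447e-04, 3.215e-04]  ψ = [1, 1, 2, 3, 1]  (obs o_2=1)
t=3: δ = [1.072e-05, 6.698e-06, 1.608e-05, 1.786e-05, 1.340e-05]  ψ = [2, 0, 2, 4, 0]  (obs o_3=1)
backtrack: best end state = 3; path = [3, 1, 4, 3]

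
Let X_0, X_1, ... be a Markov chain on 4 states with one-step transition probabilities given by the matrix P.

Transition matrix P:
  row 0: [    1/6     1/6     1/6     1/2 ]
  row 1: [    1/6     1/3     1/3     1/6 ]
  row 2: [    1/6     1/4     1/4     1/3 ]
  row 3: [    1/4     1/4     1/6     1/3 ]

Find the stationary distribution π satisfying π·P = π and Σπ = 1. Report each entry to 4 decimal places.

π = [0.1936, 0.2551, 0.2282, 0.3231]

Balance equations π_j = Σ_i π_i·P[i][j]:
  π_0 = 1/6·π_0 + 1/6·π_1 + 1/6·π_2 + 1/4·π_3
  π_1 = 1/6·π_0 + 1/3·π_1 + 1/4·π_2 + 1/4·π_3
  π_2 = 1/6·π_0 + 1/3·π_1 + 1/4·π_2 + 1/6·π_3
  normalize: π_0 + π_1 + π_2 + π_3 = 1
Solving the linear system gives exactly π = [151/780, 199/780, 89/390, 21/65].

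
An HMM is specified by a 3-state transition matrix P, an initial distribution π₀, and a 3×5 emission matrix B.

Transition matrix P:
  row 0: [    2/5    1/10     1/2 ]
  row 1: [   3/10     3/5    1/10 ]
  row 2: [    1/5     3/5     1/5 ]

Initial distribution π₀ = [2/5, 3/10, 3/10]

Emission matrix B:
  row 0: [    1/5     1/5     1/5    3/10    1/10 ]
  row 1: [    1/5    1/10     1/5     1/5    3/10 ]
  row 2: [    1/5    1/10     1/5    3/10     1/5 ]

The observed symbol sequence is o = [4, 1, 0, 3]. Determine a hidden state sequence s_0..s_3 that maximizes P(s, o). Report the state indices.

t=0: δ = [4.000e-02, 9.000e-02, 6.000e-02]  (obs o_0=4)
t=1: δ = [5.400e-03, 5.400e-03, 2.000e-03]  ψ = [1, 1, 0]  (obs o_1=1)
t=2: δ = [4.320e-04, 6.480e-04, 5.400e-04]  ψ = [0, 1, 0]  (obs o_2=0)
t=3: δ = [5.832e-05, 7.776e-05, 6.480e-05]  ψ = [1, 1, 0]  (obs o_3=3)
backtrack: best end state = 1; path = [1, 1, 1, 1]

path = [1, 1, 1, 1]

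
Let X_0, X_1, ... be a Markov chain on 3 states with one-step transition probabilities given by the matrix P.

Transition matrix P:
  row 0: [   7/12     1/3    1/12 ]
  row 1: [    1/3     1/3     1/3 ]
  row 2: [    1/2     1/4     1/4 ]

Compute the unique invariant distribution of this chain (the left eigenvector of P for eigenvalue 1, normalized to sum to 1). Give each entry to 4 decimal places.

Balance equations π_j = Σ_i π_i·P[i][j]:
  π_0 = 7/12·π_0 + 1/3·π_1 + 1/2·π_2
  π_1 = 1/3·π_0 + 1/3·π_1 + 1/4·π_2
  normalize: π_0 + π_1 + π_2 = 1
Solving the linear system gives exactly π = [20/41, 13/41, 8/41].

π = [0.4878, 0.3171, 0.1951]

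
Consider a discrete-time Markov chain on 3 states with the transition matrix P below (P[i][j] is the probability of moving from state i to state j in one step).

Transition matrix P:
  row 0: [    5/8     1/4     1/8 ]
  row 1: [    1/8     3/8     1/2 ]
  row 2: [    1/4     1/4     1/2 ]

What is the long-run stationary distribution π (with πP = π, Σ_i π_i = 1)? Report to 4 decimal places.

Balance equations π_j = Σ_i π_i·P[i][j]:
  π_0 = 5/8·π_0 + 1/8·π_1 + 1/4·π_2
  π_1 = 1/4·π_0 + 3/8·π_1 + 1/4·π_2
  normalize: π_0 + π_1 + π_2 = 1
Solving the linear system gives exactly π = [12/35, 2/7, 13/35].

π = [0.3429, 0.2857, 0.3714]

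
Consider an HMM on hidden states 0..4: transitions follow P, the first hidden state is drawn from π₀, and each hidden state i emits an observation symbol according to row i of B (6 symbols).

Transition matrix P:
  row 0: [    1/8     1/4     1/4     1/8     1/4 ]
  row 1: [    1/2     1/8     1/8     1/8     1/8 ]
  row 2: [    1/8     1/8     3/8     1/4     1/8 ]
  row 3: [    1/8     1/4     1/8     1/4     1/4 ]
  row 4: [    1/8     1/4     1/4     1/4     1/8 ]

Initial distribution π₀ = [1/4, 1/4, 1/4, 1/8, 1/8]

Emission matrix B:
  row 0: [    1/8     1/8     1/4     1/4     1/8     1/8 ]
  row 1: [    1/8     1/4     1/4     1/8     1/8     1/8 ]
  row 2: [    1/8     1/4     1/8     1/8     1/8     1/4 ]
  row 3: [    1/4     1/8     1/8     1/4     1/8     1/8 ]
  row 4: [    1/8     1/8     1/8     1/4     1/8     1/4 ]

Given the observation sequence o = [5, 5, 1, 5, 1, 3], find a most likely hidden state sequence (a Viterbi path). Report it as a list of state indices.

path = [2, 2, 2, 2, 2, 3]

t=0: δ = [3.125e-02, 3.125e-02, 6.250e-02, 1.562e-02, 3.125e-02]  (obs o_0=5)
t=1: δ = [1.953e-03, 9.766e-04, 5.859e-03, 1.953e-03, 1.953e-03]  ψ = [1, 0, 2, 2, 0]  (obs o_1=5)
t=2: δ = [9.155e-05, 1.831e-04, 5.493e-04, 1.831e-04, 9.155e-05]  ψ = [2, 2, 2, 2, 2]  (obs o_2=1)
t=3: δ = [1.144e-05, 8.583e-06, 5.150e-05, 1.717e-05, 1.717e-05]  ψ = [1, 2, 2, 2, 2]  (obs o_3=5)
t=4: δ = [8.047e-07, 1.609e-06, 4.828e-06, 1.609e-06, 8.047e-07]  ψ = [2, 2, 2, 2, 2]  (obs o_4=1)
t=5: δ = [2.012e-07, 7.544e-08, 2.263e-07, 3.017e-07, 1.509e-07]  ψ = [1, 2, 2, 2, 2]  (obs o_5=3)
backtrack: best end state = 3; path = [2, 2, 2, 2, 2, 3]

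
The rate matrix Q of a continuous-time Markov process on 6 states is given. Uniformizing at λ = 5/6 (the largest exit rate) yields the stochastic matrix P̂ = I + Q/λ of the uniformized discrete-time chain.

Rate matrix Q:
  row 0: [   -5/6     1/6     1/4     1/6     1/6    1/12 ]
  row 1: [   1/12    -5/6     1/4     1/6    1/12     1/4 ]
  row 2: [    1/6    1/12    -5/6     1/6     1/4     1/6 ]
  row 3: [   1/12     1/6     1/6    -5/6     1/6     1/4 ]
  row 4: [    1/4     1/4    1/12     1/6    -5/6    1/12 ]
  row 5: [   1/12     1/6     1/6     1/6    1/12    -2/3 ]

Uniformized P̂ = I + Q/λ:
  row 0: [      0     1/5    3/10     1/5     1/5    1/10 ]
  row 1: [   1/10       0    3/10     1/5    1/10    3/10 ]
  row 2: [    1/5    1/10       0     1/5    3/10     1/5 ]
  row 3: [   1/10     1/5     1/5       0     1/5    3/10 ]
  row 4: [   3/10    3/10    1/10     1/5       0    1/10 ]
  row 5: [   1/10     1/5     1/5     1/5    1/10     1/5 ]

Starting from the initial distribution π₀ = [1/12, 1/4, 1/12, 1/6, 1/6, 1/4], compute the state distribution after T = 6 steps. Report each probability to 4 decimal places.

t=0: π = [0.0833, 0.2500, 0.0833, 0.1667, 0.1667, 0.2500]
t=1: π = [0.1333, 0.1583, 0.2000, 0.1667, 0.1250, 0.2167]
t=2: π = [0.1317, 0.1608, 0.1767, 0.1667, 0.1575, 0.2067]
t=3: π = [0.1360, 0.1659, 0.1782, 0.1667, 0.1494, 0.2038]
t=4: π = [0.1341, 0.1639, 0.1796, 0.1667, 0.1510, 0.2047]
t=5: π = [0.1347, 0.1643, 0.1788, 0.1667, 0.1509, 0.2046]
t=6: π = [0.1346, 0.1643, 0.1791, 0.1667, 0.1508, 0.2045]

π = [0.1346, 0.1643, 0.1791, 0.1667, 0.1508, 0.2045]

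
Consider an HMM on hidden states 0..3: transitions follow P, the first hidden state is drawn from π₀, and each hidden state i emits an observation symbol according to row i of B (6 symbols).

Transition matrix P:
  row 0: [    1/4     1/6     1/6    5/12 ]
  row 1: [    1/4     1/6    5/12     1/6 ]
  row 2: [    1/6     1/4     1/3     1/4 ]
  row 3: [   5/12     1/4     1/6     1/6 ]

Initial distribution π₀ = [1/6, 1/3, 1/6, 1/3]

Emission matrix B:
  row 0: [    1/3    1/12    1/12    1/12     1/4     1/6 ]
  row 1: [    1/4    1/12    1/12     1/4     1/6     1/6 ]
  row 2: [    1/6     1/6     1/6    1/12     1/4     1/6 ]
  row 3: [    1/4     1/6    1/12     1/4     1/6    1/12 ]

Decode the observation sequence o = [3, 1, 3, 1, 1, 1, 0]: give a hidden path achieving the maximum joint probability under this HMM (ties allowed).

path = [1, 2, 1, 2, 2, 3, 0]

t=0: δ = [1.389e-02, 8.333e-02, 1.389e-02, 8.333e-02]  (obs o_0=3)
t=1: δ = [2.894e-03, 1.736e-03, 5.787e-03, 2.315e-03]  ψ = [3, 3, 1, 1]  (obs o_1=1)
t=2: δ = [8.038e-05, 3.617e-04, 1.608e-04, 3.617e-04]  ψ = [2, 2, 2, 2]  (obs o_2=3)
t=3: δ = [1.256e-05, 7.535e-06, 2.512e-05, 1.005e-05]  ψ = [3, 3, 1, 1]  (obs o_3=1)
t=4: δ = [3.489e-07, 5.233e-07, 1.395e-06, 1.047e-06]  ψ = [2, 2, 2, 2]  (obs o_4=1)
t=5: δ = [3.634e-08, 2.907e-08, 7.752e-08, 5.814e-08]  ψ = [3, 2, 2, 2]  (obs o_5=1)
t=6: δ = [8.075e-09, 4.845e-09, 4.307e-09, 4.845e-09]  ψ = [3, 2, 2, 2]  (obs o_6=0)
backtrack: best end state = 0; path = [1, 2, 1, 2, 2, 3, 0]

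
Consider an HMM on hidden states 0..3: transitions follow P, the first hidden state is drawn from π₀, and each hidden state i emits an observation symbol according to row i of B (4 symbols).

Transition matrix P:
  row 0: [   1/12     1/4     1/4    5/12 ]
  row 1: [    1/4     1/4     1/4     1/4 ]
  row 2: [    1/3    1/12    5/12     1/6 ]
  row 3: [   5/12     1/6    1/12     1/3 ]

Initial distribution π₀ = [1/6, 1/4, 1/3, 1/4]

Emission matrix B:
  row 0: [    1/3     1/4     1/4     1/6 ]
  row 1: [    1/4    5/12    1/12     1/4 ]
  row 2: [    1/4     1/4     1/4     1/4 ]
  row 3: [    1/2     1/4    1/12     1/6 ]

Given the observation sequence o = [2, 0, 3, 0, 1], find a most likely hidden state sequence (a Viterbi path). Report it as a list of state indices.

t=0: δ = [4.167e-02, 2.083e-02, 8.333e-02, 2.083e-02]  (obs o_0=2)
t=1: δ = [9.259e-03, 2.604e-03, 8.681e-03, 8.681e-03]  ψ = [2, 0, 2, 0]  (obs o_1=0)
t=2: δ = [6.028e-04, 5.787e-04, 9.042e-04, 6.430e-04]  ψ = [3, 0, 2, 0]  (obs o_2=3)
t=3: δ = [1.005e-04, 3.768e-05, 9.419e-05, 1.256e-04]  ψ = [2, 0, 2, 0]  (obs o_3=0)
t=4: δ = [1.308e-05, 1.047e-05, 9.811e-06, 1.047e-05]  ψ = [3, 0, 2, 0]  (obs o_4=1)
backtrack: best end state = 0; path = [0, 3, 0, 3, 0]

path = [0, 3, 0, 3, 0]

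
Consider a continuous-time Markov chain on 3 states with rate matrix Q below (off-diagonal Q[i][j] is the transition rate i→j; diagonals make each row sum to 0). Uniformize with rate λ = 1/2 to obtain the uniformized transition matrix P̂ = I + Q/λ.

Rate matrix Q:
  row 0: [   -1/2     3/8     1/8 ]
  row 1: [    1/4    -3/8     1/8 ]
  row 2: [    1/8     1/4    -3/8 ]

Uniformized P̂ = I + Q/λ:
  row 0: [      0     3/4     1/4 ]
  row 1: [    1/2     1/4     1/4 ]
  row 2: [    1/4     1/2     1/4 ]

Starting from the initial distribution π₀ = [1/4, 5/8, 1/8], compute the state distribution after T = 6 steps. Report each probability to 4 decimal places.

t=0: π = [0.2500, 0.6250, 0.1250]
t=1: π = [0.3438, 0.4063, 0.2500]
t=2: π = [0.2656, 0.4844, 0.2500]
t=3: π = [0.3047, 0.4453, 0.2500]
t=4: π = [0.2852, 0.4648, 0.2500]
t=5: π = [0.2949, 0.4551, 0.2500]
t=6: π = [0.2900, 0.4600, 0.2500]

π = [0.2900, 0.4600, 0.2500]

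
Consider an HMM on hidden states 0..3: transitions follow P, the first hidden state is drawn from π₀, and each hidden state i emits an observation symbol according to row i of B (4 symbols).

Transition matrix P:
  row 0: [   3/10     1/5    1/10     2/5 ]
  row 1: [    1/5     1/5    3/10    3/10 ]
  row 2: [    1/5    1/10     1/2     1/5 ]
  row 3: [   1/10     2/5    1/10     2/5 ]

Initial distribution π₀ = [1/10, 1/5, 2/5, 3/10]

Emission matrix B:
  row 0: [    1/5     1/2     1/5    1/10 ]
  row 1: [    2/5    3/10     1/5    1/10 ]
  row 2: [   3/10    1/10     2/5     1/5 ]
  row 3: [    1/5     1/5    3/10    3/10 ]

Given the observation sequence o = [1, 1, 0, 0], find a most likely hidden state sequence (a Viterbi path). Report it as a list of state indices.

t=0: δ = [5.000e-02, 6.000e-02, 4.000e-02, 6.000e-02]  (obs o_0=1)
t=1: δ = [7.500e-03, 7.200e-03, 2.000e-03, 4.800e-03]  ψ = [0, 3, 2, 3]  (obs o_1=1)
t=2: δ = [4.500e-04, 7.680e-04, 6.480e-04, 6.000e-04]  ψ = [0, 3, 1, 0]  (obs o_2=0)
t=3: δ = [3.072e-05, 9.600e-05, 9.720e-05, 4.800e-05]  ψ = [1, 3, 2, 3]  (obs o_3=0)
backtrack: best end state = 2; path = [3, 1, 2, 2]

path = [3, 1, 2, 2]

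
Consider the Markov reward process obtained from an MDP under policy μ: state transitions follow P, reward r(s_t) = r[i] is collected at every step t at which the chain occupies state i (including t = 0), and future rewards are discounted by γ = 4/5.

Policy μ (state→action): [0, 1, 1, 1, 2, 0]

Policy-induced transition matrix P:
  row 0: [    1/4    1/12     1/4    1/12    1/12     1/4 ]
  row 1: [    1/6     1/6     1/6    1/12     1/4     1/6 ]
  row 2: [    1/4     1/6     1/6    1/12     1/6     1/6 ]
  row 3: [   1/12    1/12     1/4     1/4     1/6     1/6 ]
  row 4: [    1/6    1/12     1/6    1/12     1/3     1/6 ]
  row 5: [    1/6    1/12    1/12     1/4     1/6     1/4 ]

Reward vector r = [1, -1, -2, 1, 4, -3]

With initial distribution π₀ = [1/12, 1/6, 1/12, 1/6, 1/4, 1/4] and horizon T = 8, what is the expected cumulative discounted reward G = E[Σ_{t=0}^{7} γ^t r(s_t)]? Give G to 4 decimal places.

t=0: π = [0.0833, 0.1667, 0.0833, 0.1667, 0.2500, 0.2500], E[r] = 0.1667, γ^t·E[r] = 0.166667, running G = 0.166667
t=1: π = [0.1667, 0.1042, 0.1667, 0.1528, 0.2153, 0.1944], E[r] = 0.1597, γ^t·E[r] = 0.127778, running G = 0.294444
t=2: π = [0.1817, 0.1059, 0.1771, 0.1412, 0.1973, 0.1968], E[r] = 0.0619, γ^t·E[r] = 0.039630, running G = 0.334074
t=3: π = [0.1848, 0.1069, 0.1772, 0.1397, 0.1932, 0.1982], E[r] = 0.0415, γ^t·E[r] = 0.021259, running G = 0.355333
t=4: π = [0.1852, 0.1070, 0.1772, 0.1396, 0.1924, 0.1986], E[r] = 0.0372, γ^t·E[r] = 0.015251, running G = 0.370584
t=5: π = [0.1852, 0.1070, 0.1772, 0.1397, 0.1922, 0.1986], E[r] = 0.0365, γ^t·E[r] = 0.011946, running G = 0.382530
t=6: π = [0.1852, 0.1070, 0.1772, 0.1397, 0.1922, 0.1987], E[r] = 0.0363, γ^t·E[r] = 0.009522, running G = 0.392053
t=7: π = [0.1852, 0.1070, 0.1772, 0.1397, 0.1922, 0.1987], E[r] = 0.0363, γ^t·E[r] = 0.007614, running G = 0.399666

G = 0.3997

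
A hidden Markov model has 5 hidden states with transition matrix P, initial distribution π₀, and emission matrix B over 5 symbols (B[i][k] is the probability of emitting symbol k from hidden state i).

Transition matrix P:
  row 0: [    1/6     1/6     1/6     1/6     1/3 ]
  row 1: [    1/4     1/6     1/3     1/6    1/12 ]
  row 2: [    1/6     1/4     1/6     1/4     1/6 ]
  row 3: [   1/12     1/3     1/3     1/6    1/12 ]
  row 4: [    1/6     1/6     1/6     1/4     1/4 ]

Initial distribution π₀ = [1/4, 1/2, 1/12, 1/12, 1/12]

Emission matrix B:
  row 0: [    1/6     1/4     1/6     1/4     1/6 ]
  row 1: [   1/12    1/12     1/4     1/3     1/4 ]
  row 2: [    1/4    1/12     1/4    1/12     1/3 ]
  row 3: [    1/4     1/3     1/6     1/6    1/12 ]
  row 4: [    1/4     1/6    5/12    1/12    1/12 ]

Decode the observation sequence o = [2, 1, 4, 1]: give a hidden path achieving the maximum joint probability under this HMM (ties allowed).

t=0: δ = [4.167e-02, 1.250e-01, 2.083e-02, 1.389e-02, 3.472e-02]  (obs o_0=2)
t=1: δ = [7.812e-03, 1.736e-03, 3.472e-03, 6.944e-03, 2.315e-03]  ψ = [1, 1, 1, 1, 0]  (obs o_1=1)
t=2: δ = [2.170e-04, 5.787e-04, 7.716e-04, 1.085e-04, 2.170e-04]  ψ = [0, 3, 3, 0, 0]  (obs o_2=4)
t=3: δ = [3.617e-05, 1.608e-05, 1.608e-05, 6.430e-05, 2.143e-05]  ψ = [1, 2, 1, 2, 2]  (obs o_3=1)
backtrack: best end state = 3; path = [1, 3, 2, 3]

path = [1, 3, 2, 3]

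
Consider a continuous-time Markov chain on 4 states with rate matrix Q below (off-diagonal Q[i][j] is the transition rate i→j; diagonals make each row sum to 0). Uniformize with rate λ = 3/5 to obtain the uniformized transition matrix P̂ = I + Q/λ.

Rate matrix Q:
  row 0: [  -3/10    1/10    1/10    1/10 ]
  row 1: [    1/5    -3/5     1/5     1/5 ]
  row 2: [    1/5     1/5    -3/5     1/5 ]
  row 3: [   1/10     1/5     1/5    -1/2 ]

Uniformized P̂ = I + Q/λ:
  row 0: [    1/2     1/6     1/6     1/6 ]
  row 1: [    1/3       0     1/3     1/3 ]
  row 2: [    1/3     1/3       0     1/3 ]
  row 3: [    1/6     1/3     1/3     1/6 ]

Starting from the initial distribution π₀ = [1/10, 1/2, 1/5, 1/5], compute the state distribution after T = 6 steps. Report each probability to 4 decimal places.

π = [0.3529, 0.2061, 0.2057, 0.2353]

t=0: π = [0.1000, 0.5000, 0.2000, 0.2000]
t=1: π = [0.3167, 0.1500, 0.2500, 0.2833]
t=2: π = [0.3389, 0.2306, 0.1972, 0.2333]
t=3: π = [0.3509, 0.2000, 0.2111, 0.2380]
t=4: π = [0.3522, 0.2082, 0.2045, 0.2352]
t=5: π = [0.3528, 0.2052, 0.2065, 0.2354]
t=6: π = [0.3529, 0.2061, 0.2057, 0.2353]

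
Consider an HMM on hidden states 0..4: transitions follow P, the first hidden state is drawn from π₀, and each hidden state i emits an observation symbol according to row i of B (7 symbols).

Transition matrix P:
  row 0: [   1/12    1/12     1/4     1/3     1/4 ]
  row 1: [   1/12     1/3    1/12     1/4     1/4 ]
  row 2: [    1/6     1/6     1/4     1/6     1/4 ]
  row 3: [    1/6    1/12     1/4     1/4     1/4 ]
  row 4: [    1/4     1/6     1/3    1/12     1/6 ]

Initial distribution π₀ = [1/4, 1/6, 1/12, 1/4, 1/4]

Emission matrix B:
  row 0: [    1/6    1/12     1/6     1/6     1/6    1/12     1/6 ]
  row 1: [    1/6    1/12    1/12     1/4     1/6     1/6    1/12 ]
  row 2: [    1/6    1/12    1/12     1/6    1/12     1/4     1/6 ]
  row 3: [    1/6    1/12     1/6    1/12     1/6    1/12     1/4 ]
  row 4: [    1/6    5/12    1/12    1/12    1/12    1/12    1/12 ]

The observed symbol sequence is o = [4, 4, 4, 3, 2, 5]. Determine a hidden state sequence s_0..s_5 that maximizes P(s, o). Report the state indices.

path = [1, 1, 1, 1, 3, 2]

t=0: δ = [4.167e-02, 2.778e-02, 6.944e-03, 4.167e-02, 2.083e-02]  (obs o_0=4)
t=1: δ = [1.157e-03, 1.543e-03, 8.681e-04, 2.315e-03, 8.681e-04]  ψ = [3, 1, 0, 0, 0]  (obs o_1=4)
t=2: δ = [6.430e-05, 8.573e-05, 4.823e-05, 9.645e-05, 4.823e-05]  ψ = [3, 1, 3, 3, 3]  (obs o_2=4)
t=3: δ = [2.679e-06, 7.144e-06, 4.019e-06, 2.009e-06, 2.009e-06]  ψ = [3, 1, 3, 3, 3]  (obs o_3=3)
t=4: δ = [1.116e-07, 1.985e-07, 8.372e-08, 2.977e-07, 1.488e-07]  ψ = [2, 1, 2, 1, 1]  (obs o_4=2)
t=5: δ = [4.135e-09, 1.103e-08, 1.861e-08, 6.202e-09, 6.202e-09]  ψ = [3, 1, 3, 3, 3]  (obs o_5=5)
backtrack: best end state = 2; path = [1, 1, 1, 1, 3, 2]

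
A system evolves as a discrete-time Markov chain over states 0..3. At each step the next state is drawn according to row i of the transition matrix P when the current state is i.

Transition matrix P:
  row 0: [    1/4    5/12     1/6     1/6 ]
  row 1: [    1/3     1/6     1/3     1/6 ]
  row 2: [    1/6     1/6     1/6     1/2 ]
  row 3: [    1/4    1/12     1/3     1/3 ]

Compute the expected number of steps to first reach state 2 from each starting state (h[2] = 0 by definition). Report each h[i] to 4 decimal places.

First-step conditioning: h[2] = 0; for i ≠ 2, h[i] = 1 + Σ_k P[i][k]·h[k].
  h[0] = 1 + 1/4·h[0] + 5/12·h[1] + 1/6·h[3]
  h[1] = 1 + 1/3·h[0] + 1/6·h[1] + 1/6·h[3]
  h[3] = 1 + 1/4·h[0] + 1/12·h[1] + 1/3·h[3]
Solving the 3×3 linear system over states ≠ 2 gives exactly h = [150/37, 130/37, 0, 128/37] (h[2] = 0 is the target).

h = [4.0541, 3.5135, 0.0000, 3.4595]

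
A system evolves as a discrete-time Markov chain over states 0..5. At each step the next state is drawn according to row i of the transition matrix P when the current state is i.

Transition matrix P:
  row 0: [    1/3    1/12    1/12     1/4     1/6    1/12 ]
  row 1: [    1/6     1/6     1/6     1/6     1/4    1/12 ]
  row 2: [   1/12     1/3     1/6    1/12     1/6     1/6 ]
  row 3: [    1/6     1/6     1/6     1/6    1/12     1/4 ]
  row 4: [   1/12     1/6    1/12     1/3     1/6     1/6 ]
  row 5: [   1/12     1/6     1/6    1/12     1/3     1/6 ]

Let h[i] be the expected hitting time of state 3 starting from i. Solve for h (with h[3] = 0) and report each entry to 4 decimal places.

First-step conditioning: h[3] = 0; for i ≠ 3, h[i] = 1 + Σ_k P[i][k]·h[k].
  h[0] = 1 + 1/3·h[0] + 1/12·h[1] + 1/12·h[2] + 1/6·h[4] + 1/12·h[5]
  h[1] = 1 + 1/6·h[0] + 1/6·h[1] + 1/6·h[2] + 1/4·h[4] + 1/12·h[5]
  h[2] = 1 + 1/12·h[0] + 1/3·h[1] + 1/6·h[2] + 1/6·h[4] + 1/6·h[5]
  h[4] = 1 + 1/12·h[0] + 1/6·h[1] + 1/12·h[2] + 1/6·h[4] + 1/6·h[5]
  h[5] = 1 + 1/12·h[0] + 1/6·h[1] + 1/6·h[2] + 1/3·h[4] + 1/6·h[5]
Solving the 5×5 linear system over states ≠ 3 gives exactly h = [3012/647, 16664/3235, 18512/3235, 0, 14192/3235, 3620/647] (h[3] = 0 is the target).

h = [4.6553, 5.1512, 5.7224, 0.0000, 4.3870, 5.5951]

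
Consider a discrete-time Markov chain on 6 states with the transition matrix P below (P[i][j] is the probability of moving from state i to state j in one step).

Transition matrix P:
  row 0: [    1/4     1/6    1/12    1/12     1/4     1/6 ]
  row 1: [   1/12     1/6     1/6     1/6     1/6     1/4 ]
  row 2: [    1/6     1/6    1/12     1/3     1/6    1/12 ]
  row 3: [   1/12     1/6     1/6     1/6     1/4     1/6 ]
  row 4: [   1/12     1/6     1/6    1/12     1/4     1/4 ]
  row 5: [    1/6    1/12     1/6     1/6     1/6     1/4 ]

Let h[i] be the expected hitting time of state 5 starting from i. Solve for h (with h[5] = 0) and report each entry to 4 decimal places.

First-step conditioning: h[5] = 0; for i ≠ 5, h[i] = 1 + Σ_k P[i][k]·h[k].
  h[0] = 1 + 1/4·h[0] + 1/6·h[1] + 1/12·h[2] + 1/12·h[3] + 1/4·h[4]
  h[1] = 1 + 1/12·h[0] + 1/6·h[1] + 1/6·h[2] + 1/6·h[3] + 1/6·h[4]
  h[2] = 1 + 1/6·h[0] + 1/6·h[1] + 1/12·h[2] + 1/3·h[3] + 1/6·h[4]
  h[3] = 1 + 1/12·h[0] + 1/6·h[1] + 1/6·h[2] + 1/6·h[3] + 1/4·h[4]
  h[4] = 1 + 1/12·h[0] + 1/6·h[1] + 1/6·h[2] + 1/12·h[3] + 1/4·h[4]
Solving the 5×5 linear system over states ≠ 5 gives exactly h = [112248/21181, 104538/21181, 122544/21181, 113184/21181, 103752/21181, 0] (h[5] = 0 is the target).

h = [5.2995, 4.9355, 5.7856, 5.3437, 4.8984, 0.0000]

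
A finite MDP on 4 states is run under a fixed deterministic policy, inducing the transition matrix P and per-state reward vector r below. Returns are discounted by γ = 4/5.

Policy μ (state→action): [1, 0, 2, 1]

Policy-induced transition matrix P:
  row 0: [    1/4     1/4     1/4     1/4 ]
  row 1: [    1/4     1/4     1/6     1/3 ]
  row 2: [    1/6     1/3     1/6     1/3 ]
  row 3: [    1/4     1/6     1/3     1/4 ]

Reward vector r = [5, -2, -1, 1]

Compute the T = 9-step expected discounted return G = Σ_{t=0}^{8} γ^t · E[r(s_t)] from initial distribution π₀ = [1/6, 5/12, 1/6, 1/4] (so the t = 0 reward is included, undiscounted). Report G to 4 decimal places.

t=0: π = [0.1667, 0.4167, 0.1667, 0.2500], E[r] = 0.0833, γ^t·E[r] = 0.083333, running G = 0.083333
t=1: π = [0.2361, 0.2431, 0.2222, 0.2986], E[r] = 0.7708, γ^t·E[r] = 0.616667, running G = 0.700000
t=2: π = [0.2315, 0.2436, 0.2361, 0.2888], E[r] = 0.7228, γ^t·E[r] = 0.462593, running G = 1.162593
t=3: π = [0.2303, 0.2456, 0.2341, 0.2900], E[r] = 0.7163, γ^t·E[r] = 0.366741, running G = 1.529333
t=4: π = [0.2305, 0.2453, 0.2342, 0.2900], E[r] = 0.7176, γ^t·E[r] = 0.293914, running G = 1.823248
t=5: π = [0.2305, 0.2454, 0.2342, 0.2900], E[r] = 0.7175, γ^t·E[r] = 0.235102, running G = 2.058350
t=6: π = [0.2305, 0.2454, 0.2342, 0.2900], E[r] = 0.7175, γ^t·E[r] = 0.188081, running G = 2.246431
t=7: π = [0.2305, 0.2454, 0.2342, 0.2900], E[r] = 0.7175, γ^t·E[r] = 0.150465, running G = 2.396896
t=8: π = [0.2305, 0.2454, 0.2342, 0.2900], E[r] = 0.7175, γ^t·E[r] = 0.120372, running G = 2.517267

G = 2.5173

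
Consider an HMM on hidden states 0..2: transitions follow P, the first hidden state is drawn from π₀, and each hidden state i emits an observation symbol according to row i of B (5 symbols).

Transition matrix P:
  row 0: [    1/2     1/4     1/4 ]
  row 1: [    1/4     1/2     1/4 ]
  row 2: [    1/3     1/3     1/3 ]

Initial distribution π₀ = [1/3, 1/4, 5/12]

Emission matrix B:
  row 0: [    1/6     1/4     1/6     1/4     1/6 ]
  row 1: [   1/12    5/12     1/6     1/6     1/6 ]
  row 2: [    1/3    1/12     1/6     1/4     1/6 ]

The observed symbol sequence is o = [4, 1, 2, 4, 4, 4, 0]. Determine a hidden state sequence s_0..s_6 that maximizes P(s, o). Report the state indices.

t=0: δ = [5.556e-02, 4.167e-02, 6.944e-02]  (obs o_0=4)
t=1: δ = [6.944e-03, 9.645e-03, 1.929e-03]  ψ = [0, 2, 2]  (obs o_1=1)
t=2: δ = [5.787e-04, 8.038e-04, 4.019e-04]  ψ = [0, 1, 1]  (obs o_2=2)
t=3: δ = [4.823e-05, 6.698e-05, 3.349e-05]  ψ = [0, 1, 1]  (obs o_3=4)
t=4: δ = [4.019e-06, 5.582e-06, 2.791e-06]  ψ = [0, 1, 1]  (obs o_4=4)
t=5: δ = [3.349e-07, 4.651e-07, 2.326e-07]  ψ = [0, 1, 1]  (obs o_5=4)
t=6: δ = [2.791e-08, 1.938e-08, 3.876e-08]  ψ = [0, 1, 1]  (obs o_6=0)
backtrack: best end state = 2; path = [2, 1, 1, 1, 1, 1, 2]

path = [2, 1, 1, 1, 1, 1, 2]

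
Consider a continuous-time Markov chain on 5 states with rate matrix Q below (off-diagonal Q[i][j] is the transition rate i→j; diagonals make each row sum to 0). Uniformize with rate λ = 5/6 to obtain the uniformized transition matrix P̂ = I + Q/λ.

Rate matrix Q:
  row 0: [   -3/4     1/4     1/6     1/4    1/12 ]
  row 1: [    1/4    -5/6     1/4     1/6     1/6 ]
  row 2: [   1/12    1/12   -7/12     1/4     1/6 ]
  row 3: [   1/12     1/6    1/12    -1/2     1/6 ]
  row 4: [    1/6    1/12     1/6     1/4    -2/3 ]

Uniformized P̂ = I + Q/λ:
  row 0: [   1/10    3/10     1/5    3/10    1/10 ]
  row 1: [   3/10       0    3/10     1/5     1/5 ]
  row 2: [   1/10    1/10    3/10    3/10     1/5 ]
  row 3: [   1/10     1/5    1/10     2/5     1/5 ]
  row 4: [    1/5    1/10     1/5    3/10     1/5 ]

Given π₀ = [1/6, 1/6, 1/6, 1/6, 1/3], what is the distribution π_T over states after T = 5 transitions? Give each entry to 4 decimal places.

π = [0.1479, 0.1466, 0.2033, 0.3170, 0.1852]

t=0: π = [0.1667, 0.1667, 0.1667, 0.1667, 0.3333]
t=1: π = [0.1667, 0.1333, 0.2167, 0.3000, 0.1833]
t=2: π = [0.1450, 0.1500, 0.2050, 0.3167, 0.1833]
t=3: π = [0.1483, 0.1457, 0.2038, 0.3167, 0.1855]
t=4: π = [0.1477, 0.1468, 0.2033, 0.3171, 0.1852]
t=5: π = [0.1479, 0.1466, 0.2033, 0.3170, 0.1852]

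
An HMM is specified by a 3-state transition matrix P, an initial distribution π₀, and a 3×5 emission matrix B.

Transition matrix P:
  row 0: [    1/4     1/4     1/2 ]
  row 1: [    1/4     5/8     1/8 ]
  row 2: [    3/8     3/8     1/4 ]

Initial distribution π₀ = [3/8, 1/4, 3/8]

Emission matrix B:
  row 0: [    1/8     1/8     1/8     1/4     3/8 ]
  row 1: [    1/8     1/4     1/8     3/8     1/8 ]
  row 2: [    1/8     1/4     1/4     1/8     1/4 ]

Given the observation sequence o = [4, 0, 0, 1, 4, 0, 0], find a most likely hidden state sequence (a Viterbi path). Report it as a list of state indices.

path = [0, 2, 1, 1, 1, 1, 1]

t=0: δ = [1.406e-01, 3.125e-02, 9.375e-02]  (obs o_0=4)
t=1: δ = [4.395e-03, 4.395e-03, 8.789e-03]  ψ = [0, 0, 0]  (obs o_1=0)
t=2: δ = [4.120e-04, 4.120e-04, 2.747e-04]  ψ = [2, 2, 0]  (obs o_2=0)
t=3: δ = [1.287e-05, 6.437e-05, 5.150e-05]  ψ = [0, 1, 0]  (obs o_3=1)
t=4: δ = [7.242e-06, 5.029e-06, 3.219e-06]  ψ = [2, 1, 2]  (obs o_4=4)
t=5: δ = [2.263e-07, 3.929e-07, 4.526e-07]  ψ = [0, 1, 0]  (obs o_5=0)
t=6: δ = [2.122e-08, 3.070e-08, 1.414e-08]  ψ = [2, 1, 0]  (obs o_6=0)
backtrack: best end state = 1; path = [0, 2, 1, 1, 1, 1, 1]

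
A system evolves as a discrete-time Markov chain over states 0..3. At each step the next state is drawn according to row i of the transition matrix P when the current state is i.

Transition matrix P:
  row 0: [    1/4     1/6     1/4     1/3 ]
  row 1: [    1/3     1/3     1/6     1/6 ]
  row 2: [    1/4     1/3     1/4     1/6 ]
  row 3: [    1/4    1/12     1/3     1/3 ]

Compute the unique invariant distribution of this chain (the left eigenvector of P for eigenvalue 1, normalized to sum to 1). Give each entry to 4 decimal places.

π = [0.2688, 0.2251, 0.2524, 0.2538]

Balance equations π_j = Σ_i π_i·P[i][j]:
  π_0 = 1/4·π_0 + 1/3·π_1 + 1/4·π_2 + 1/4·π_3
  π_1 = 1/6·π_0 + 1/3·π_1 + 1/3·π_2 + 1/12·π_3
  π_2 = 1/4·π_0 + 1/6·π_1 + 1/4·π_2 + 1/3·π_3
  normalize: π_0 + π_1 + π_2 + π_3 = 1
Solving the linear system gives exactly π = [197/733, 165/733, 185/733, 186/733].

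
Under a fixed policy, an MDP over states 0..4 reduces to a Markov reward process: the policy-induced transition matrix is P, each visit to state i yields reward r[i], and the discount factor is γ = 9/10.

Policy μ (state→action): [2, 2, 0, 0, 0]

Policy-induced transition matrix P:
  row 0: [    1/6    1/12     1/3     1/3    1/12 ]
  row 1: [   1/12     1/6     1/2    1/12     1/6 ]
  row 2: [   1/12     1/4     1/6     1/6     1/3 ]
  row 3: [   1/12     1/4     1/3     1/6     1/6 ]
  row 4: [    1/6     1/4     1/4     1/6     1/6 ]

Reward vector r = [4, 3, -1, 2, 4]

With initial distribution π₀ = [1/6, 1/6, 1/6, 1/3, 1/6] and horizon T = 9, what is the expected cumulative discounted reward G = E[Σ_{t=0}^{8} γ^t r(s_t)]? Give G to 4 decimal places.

G = 12.2066

t=0: π = [0.1667, 0.1667, 0.1667, 0.3333, 0.1667], E[r] = 2.3333, γ^t·E[r] = 2.333333, running G = 2.333333
t=1: π = [0.1111, 0.2083, 0.3194, 0.1806, 0.1806], E[r] = 1.8333, γ^t·E[r] = 1.650000, running G = 3.983333
t=2: π = [0.1076, 0.2141, 0.2998, 0.1678, 0.2106], E[r] = 1.9514, γ^t·E[r] = 1.580625, running G = 5.563958
t=3: π = [0.1099, 0.2142, 0.3015, 0.1668, 0.2077], E[r] = 1.9447, γ^t·E[r] = 1.417711, running G = 6.981669
t=4: π = [0.1098, 0.2138, 0.3015, 0.1671, 0.2078], E[r] = 1.9445, γ^t·E[r] = 1.275792, running G = 8.257461
t=5: π = [0.1098, 0.2139, 0.3014, 0.1671, 0.2078], E[r] = 1.9448, γ^t·E[r] = 1.148363, running G = 9.405825
t=6: π = [0.1098, 0.2139, 0.3014, 0.1671, 0.2078], E[r] = 1.9447, γ^t·E[r] = 1.033484, running G = 10.439309
t=7: π = [0.1098, 0.2139, 0.3014, 0.1671, 0.2078], E[r] = 1.9447, γ^t·E[r] = 0.930142, running G = 11.369450
t=8: π = [0.1098, 0.2139, 0.3014, 0.1671, 0.2078], E[r] = 1.9447, γ^t·E[r] = 0.837127, running G = 12.206577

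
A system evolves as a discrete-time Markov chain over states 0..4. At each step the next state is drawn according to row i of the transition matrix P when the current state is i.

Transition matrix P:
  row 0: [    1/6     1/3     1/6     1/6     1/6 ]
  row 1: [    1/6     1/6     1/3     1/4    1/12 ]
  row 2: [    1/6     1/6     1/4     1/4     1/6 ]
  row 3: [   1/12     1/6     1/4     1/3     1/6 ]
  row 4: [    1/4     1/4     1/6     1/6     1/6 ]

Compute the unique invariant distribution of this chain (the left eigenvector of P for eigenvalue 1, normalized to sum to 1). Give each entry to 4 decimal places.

Balance equations π_j = Σ_i π_i·P[i][j]:
  π_0 = 1/6·π_0 + 1/6·π_1 + 1/6·π_2 + 1/12·π_3 + 1/4·π_4
  π_1 = 1/3·π_0 + 1/6·π_1 + 1/6·π_2 + 1/6·π_3 + 1/4·π_4
  π_2 = 1/6·π_0 + 1/3·π_1 + 1/4·π_2 + 1/4·π_3 + 1/6·π_4
  π_3 = 1/6·π_0 + 1/4·π_1 + 1/4·π_2 + 1/3·π_3 + 1/6·π_4
  normalize: π_0 + π_1 + π_2 + π_3 + π_4 = 1
Solving the linear system gives exactly π = [3019/19019, 3910/19019, 656/2717, 358/1463, 2844/19019].

π = [0.1587, 0.2056, 0.2414, 0.2447, 0.1495]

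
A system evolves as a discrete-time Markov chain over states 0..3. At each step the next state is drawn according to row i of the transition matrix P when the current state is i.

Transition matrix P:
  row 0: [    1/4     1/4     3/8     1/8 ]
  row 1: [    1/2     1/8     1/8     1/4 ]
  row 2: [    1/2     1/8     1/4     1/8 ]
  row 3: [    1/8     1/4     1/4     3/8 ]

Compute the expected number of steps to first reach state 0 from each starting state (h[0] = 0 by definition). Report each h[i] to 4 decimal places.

h = [0.0000, 2.4845, 2.3354, 3.5280]

First-step conditioning: h[0] = 0; for i ≠ 0, h[i] = 1 + Σ_k P[i][k]·h[k].
  h[1] = 1 + 1/8·h[1] + 1/8·h[2] + 1/4·h[3]
  h[2] = 1 + 1/8·h[1] + 1/4·h[2] + 1/8·h[3]
  h[3] = 1 + 1/4·h[1] + 1/4·h[2] + 3/8·h[3]
Solving the 3×3 linear system over states ≠ 0 gives exactly h = [0, 400/161, 376/161, 568/161] (h[0] = 0 is the target).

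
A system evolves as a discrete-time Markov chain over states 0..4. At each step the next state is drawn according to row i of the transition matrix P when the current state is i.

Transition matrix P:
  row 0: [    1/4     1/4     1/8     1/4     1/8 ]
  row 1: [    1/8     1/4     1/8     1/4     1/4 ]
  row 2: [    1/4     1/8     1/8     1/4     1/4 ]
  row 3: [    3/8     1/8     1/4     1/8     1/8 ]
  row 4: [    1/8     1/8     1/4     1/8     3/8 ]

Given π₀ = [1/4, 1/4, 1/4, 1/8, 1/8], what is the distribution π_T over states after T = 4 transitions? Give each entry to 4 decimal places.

t=0: π = [0.2500, 0.2500, 0.2500, 0.1250, 0.1250]
t=1: π = [0.2188, 0.1875, 0.1563, 0.2188, 0.2188]
t=2: π = [0.2266, 0.1758, 0.1797, 0.1953, 0.2227]
t=3: π = [0.2246, 0.1753, 0.1772, 0.1978, 0.2251]
t=4: π = [0.2247, 0.1750, 0.1779, 0.1971, 0.2253]

π = [0.2247, 0.1750, 0.1779, 0.1971, 0.2253]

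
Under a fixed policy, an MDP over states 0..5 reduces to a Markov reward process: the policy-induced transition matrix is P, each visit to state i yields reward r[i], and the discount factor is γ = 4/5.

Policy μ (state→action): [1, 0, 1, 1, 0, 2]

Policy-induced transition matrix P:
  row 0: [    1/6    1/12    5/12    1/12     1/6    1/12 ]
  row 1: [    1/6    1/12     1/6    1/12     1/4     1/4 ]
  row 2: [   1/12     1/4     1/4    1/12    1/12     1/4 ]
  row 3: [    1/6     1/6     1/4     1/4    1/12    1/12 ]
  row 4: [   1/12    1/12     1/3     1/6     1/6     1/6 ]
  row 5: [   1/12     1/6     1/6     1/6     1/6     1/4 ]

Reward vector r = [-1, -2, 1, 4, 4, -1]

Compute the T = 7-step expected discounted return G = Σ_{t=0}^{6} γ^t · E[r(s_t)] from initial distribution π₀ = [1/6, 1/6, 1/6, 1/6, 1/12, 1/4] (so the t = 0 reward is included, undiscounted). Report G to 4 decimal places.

t=0: π = [0.1667, 0.1667, 0.1667, 0.1667, 0.0833, 0.2500], E[r] = 0.4167, γ^t·E[r] = 0.416667, running G = 0.416667
t=1: π = [0.1250, 0.1458, 0.2500, 0.1389, 0.1528, 0.1875], E[r] = 0.8125, γ^t·E[r] = 0.650000, running G = 1.066667
t=2: π = [0.1175, 0.1522, 0.2558, 0.1348, 0.1464, 0.1933], E[r] = 0.7656, γ^t·E[r] = 0.490000, running G = 1.556667
t=3: π = [0.1170, 0.1533, 0.2530, 0.1341, 0.1468, 0.1957], E[r] = 0.7572, γ^t·E[r] = 0.387704, running G = 1.944370
t=4: π = [0.1170, 0.1530, 0.2527, 0.1342, 0.1472, 0.1959], E[r] = 0.7594, γ^t·E[r] = 0.311047, running G = 2.255417
t=5: π = [0.1170, 0.1530, 0.2527, 0.1343, 0.1472, 0.1959], E[r] = 0.7598, γ^t·E[r] = 0.248971, running G = 2.504388
t=6: π = [0.1170, 0.1530, 0.2527, 0.1343, 0.1472, 0.1958], E[r] = 0.7598, γ^t·E[r] = 0.199168, running G = 2.703556

G = 2.7036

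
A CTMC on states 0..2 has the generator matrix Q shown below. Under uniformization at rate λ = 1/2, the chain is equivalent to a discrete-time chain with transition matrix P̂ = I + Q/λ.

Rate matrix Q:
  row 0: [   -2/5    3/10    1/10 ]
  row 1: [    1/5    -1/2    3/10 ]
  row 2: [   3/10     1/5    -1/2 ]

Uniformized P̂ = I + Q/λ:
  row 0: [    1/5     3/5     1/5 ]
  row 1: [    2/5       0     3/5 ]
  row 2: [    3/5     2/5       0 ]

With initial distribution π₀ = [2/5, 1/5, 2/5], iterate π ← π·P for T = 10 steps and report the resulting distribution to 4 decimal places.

π = [0.3800, 0.3400, 0.2799]

t=0: π = [0.4000, 0.2000, 0.4000]
t=1: π = [0.4000, 0.4000, 0.2000]
t=2: π = [0.3600, 0.3200, 0.3200]
t=3: π = [0.3920, 0.3440, 0.2640]
t=4: π = [0.3744, 0.3408, 0.2848]
t=5: π = [0.3821, 0.3386, 0.2794]
t=6: π = [0.3795, 0.3410, 0.2796]
t=7: π = [0.3800, 0.3395, 0.2805]
t=8: π = [0.3801, 0.3402, 0.2797]
t=9: π = [0.3799, 0.3399, 0.2801]
t=10: π = [0.3800, 0.3400, 0.2799]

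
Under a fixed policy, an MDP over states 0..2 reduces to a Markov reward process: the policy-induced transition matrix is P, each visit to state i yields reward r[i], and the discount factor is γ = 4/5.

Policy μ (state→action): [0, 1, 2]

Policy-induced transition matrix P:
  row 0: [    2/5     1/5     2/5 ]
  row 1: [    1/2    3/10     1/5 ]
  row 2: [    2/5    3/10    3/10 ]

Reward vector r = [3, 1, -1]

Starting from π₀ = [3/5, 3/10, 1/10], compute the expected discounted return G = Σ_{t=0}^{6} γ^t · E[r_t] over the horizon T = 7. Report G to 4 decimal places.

t=0: π = [0.6000, 0.3000, 0.1000], E[r] = 2.0000, γ^t·E[r] = 2.000000, running G = 2.000000
t=1: π = [0.4300, 0.2400, 0.3300], E[r] = 1.2000, γ^t·E[r] = 0.960000, running G = 2.960000
t=2: π = [0.4240, 0.2570, 0.3190], E[r] = 1.2100, γ^t·E[r] = 0.774400, running G = 3.734400
t=3: π = [0.4257, 0.2576, 0.3167], E[r] = 1.2180, γ^t·E[r] = 0.623616, running G = 4.358016
t=4: π = [0.4258, 0.2574, 0.3168], E[r] = 1.2179, γ^t·E[r] = 0.498852, running G = 4.856868
t=5: π = [0.4257, 0.2574, 0.3168], E[r] = 1.2178, γ^t·E[r] = 0.399055, running G = 5.255923
t=6: π = [0.4257, 0.2574, 0.3168], E[r] = 1.2178, γ^t·E[r] = 0.319244, running G = 5.575168

G = 5.5752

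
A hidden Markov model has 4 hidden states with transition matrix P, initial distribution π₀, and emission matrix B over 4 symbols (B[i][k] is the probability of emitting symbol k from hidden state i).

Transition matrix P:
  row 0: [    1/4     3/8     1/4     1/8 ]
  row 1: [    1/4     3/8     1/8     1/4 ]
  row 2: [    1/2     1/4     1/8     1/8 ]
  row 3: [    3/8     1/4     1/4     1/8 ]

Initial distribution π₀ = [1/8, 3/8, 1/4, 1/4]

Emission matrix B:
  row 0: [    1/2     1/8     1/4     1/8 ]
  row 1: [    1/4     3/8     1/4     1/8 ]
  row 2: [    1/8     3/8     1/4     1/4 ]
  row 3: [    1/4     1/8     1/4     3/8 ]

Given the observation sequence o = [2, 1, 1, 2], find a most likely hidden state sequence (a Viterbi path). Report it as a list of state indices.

path = [1, 1, 1, 1]

t=0: δ = [3.125e-02, 9.375e-02, 6.250e-02, 6.250e-02]  (obs o_0=2)
t=1: δ = [3.906e-03, 1.318e-02, 5.859e-03, 2.930e-03]  ψ = [2, 1, 3, 1]  (obs o_1=1)
t=2: δ = [4.120e-04, 1.854e-03, 6.180e-04, 4.120e-04]  ψ = [1, 1, 1, 1]  (obs o_2=1)
t=3: δ = [1.159e-04, 1.738e-04, 5.794e-05, 1.159e-04]  ψ = [1, 1, 1, 1]  (obs o_3=2)
backtrack: best end state = 1; path = [1, 1, 1, 1]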